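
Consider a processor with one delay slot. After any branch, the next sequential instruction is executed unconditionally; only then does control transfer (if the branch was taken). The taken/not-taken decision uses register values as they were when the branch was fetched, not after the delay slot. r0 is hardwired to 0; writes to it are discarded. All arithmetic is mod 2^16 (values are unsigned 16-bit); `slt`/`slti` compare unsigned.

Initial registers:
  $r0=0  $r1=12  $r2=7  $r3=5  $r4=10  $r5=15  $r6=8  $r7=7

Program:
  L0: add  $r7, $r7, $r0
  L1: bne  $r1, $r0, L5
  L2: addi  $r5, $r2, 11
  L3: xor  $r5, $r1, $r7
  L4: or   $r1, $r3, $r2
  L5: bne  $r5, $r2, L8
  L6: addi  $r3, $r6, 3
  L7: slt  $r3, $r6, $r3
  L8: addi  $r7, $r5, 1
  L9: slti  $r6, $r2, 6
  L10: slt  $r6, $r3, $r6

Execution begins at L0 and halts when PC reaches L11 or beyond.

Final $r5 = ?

18

  step pc=0: add  $r7, $r7, $r0  regs=(0,12,7,5,10,15,8,7)
  step pc=1: bne  $r1, $r0, L5  cond=T  regs=(0,12,7,5,10,15,8,7)
  step pc=2: addi  $r5, $r2, 11  regs=(0,12,7,5,10,18,8,7)
  step pc=5: bne  $r5, $r2, L8  cond=T  regs=(0,12,7,5,10,18,8,7)
  step pc=6: addi  $r3, $r6, 3  regs=(0,12,7,11,10,18,8,7)
  step pc=8: addi  $r7, $r5, 1  regs=(0,12,7,11,10,18,8,19)
  step pc=9: slti  $r6, $r2, 6  regs=(0,12,7,11,10,18,0,19)
  step pc=10: slt  $r6, $r3, $r6  regs=(0,12,7,11,10,18,0,19)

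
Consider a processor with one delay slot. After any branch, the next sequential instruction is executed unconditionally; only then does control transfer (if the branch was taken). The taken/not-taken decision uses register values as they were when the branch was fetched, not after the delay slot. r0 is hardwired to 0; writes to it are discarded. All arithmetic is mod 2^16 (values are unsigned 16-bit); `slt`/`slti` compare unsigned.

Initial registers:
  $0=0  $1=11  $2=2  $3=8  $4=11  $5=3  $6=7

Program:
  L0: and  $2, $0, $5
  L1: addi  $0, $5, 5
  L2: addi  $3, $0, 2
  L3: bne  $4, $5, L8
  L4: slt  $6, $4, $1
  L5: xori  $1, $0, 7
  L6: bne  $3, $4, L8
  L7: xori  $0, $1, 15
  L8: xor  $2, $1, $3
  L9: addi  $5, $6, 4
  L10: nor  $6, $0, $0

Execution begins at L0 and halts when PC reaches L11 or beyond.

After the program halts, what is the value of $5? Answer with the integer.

  step pc=0: and  $2, $0, $5  regs=(0,11,0,8,11,3,7)
  step pc=1: addi  $0, $5, 5  regs=(0,11,0,8,11,3,7)
  step pc=2: addi  $3, $0, 2  regs=(0,11,0,2,11,3,7)
  step pc=3: bne  $4, $5, L8  cond=T  regs=(0,11,0,2,11,3,7)
  step pc=4: slt  $6, $4, $1  regs=(0,11,0,2,11,3,0)
  step pc=8: xor  $2, $1, $3  regs=(0,11,9,2,11,3,0)
  step pc=9: addi  $5, $6, 4  regs=(0,11,9,2,11,4,0)
  step pc=10: nor  $6, $0, $0  regs=(0,11,9,2,11,4,65535)

4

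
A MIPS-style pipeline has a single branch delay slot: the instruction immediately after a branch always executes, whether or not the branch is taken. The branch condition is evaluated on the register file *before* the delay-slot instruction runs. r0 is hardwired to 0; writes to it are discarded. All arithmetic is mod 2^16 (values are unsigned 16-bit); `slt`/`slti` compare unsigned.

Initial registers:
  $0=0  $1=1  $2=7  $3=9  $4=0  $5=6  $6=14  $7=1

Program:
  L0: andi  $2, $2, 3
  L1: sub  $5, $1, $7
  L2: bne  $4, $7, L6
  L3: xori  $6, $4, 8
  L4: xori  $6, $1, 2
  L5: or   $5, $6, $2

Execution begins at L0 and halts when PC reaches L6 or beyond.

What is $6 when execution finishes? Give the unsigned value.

8

[0] andi  $2, $2, 3  →  {$0:0, $1:1, $2:3, $3:9, $4:0, $5:6, $6:14, $7:1}
[1] sub  $5, $1, $7  →  {$0:0, $1:1, $2:3, $3:9, $4:0, $5:0, $6:14, $7:1}
[2] bne  $4, $7, L6  →  {$0:0, $1:1, $2:3, $3:9, $4:0, $5:0, $6:14, $7:1}  ⟨branch taken⟩
[3] xori  $6, $4, 8  →  {$0:0, $1:1, $2:3, $3:9, $4:0, $5:0, $6:8, $7:1}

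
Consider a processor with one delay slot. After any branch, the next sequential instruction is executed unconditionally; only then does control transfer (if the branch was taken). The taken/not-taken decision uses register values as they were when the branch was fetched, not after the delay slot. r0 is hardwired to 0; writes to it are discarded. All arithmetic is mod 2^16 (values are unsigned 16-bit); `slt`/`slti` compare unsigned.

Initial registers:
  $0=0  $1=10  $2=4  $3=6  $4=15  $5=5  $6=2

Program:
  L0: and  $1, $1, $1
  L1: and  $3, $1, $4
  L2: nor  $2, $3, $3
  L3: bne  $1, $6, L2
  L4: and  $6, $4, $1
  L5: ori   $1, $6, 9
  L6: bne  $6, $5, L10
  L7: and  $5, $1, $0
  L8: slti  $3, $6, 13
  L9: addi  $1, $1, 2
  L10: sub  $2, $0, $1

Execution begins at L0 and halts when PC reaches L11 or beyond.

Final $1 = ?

11

PC=0  and  $1, $1, $1        | $0=0 $1=10 $2=4 $3=6 $4=15 $5=5 $6=2
PC=1  and  $3, $1, $4        | $0=0 $1=10 $2=4 $3=10 $4=15 $5=5 $6=2
PC=2  nor  $2, $3, $3        | $0=0 $1=10 $2=65525 $3=10 $4=15 $5=5 $6=2
PC=3  bne  $1, $6, L2        | $0=0 $1=10 $2=65525 $3=10 $4=15 $5=5 $6=2  [TAKEN]
PC=4  and  $6, $4, $1        | $0=0 $1=10 $2=65525 $3=10 $4=15 $5=5 $6=10
PC=2  nor  $2, $3, $3        | $0=0 $1=10 $2=65525 $3=10 $4=15 $5=5 $6=10
PC=3  bne  $1, $6, L2        | $0=0 $1=10 $2=65525 $3=10 $4=15 $5=5 $6=10  [not taken]
PC=4  and  $6, $4, $1        | $0=0 $1=10 $2=65525 $3=10 $4=15 $5=5 $6=10
PC=5  ori   $1, $6, 9        | $0=0 $1=11 $2=65525 $3=10 $4=15 $5=5 $6=10
PC=6  bne  $6, $5, L10       | $0=0 $1=11 $2=65525 $3=10 $4=15 $5=5 $6=10  [TAKEN]
PC=7  and  $5, $1, $0        | $0=0 $1=11 $2=65525 $3=10 $4=15 $5=0 $6=10
PC=10 sub  $2, $0, $1        | $0=0 $1=11 $2=65525 $3=10 $4=15 $5=0 $6=10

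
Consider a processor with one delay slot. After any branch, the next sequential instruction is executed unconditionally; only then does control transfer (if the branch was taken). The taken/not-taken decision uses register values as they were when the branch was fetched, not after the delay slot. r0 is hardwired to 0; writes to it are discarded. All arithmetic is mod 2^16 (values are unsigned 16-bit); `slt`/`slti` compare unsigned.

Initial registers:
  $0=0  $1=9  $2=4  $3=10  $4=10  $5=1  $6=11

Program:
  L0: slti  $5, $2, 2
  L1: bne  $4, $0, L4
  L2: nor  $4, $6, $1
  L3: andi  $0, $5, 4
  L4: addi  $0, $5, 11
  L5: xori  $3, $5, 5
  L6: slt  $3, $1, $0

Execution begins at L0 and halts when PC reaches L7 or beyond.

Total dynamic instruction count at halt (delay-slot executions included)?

6

PC=0  slti  $5, $2, 2        | $0=0 $1=9 $2=4 $3=10 $4=10 $5=0 $6=11
PC=1  bne  $4, $0, L4        | $0=0 $1=9 $2=4 $3=10 $4=10 $5=0 $6=11  [TAKEN]
PC=2  nor  $4, $6, $1        | $0=0 $1=9 $2=4 $3=10 $4=65524 $5=0 $6=11
PC=4  addi  $0, $5, 11       | $0=0 $1=9 $2=4 $3=10 $4=65524 $5=0 $6=11
PC=5  xori  $3, $5, 5        | $0=0 $1=9 $2=4 $3=5 $4=65524 $5=0 $6=11
PC=6  slt  $3, $1, $0        | $0=0 $1=9 $2=4 $3=0 $4=65524 $5=0 $6=11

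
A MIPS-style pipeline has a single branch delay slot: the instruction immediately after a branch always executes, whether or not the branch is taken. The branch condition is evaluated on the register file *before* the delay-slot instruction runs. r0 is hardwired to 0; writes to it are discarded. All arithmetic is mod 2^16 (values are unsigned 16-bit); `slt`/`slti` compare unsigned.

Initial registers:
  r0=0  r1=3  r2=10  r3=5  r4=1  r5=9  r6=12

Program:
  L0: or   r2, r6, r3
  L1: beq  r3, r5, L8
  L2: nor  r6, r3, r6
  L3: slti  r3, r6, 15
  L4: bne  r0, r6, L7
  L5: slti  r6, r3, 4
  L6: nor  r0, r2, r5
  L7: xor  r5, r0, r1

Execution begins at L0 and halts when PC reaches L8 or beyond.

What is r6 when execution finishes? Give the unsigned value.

[0] or   r2, r6, r3  →  {r0:0, r1:3, r2:13, r3:5, r4:1, r5:9, r6:12}
[1] beq  r3, r5, L8  →  {r0:0, r1:3, r2:13, r3:5, r4:1, r5:9, r6:12}  ⟨branch fallthrough⟩
[2] nor  r6, r3, r6  →  {r0:0, r1:3, r2:13, r3:5, r4:1, r5:9, r6:65522}
[3] slti  r3, r6, 15  →  {r0:0, r1:3, r2:13, r3:0, r4:1, r5:9, r6:65522}
[4] bne  r0, r6, L7  →  {r0:0, r1:3, r2:13, r3:0, r4:1, r5:9, r6:65522}  ⟨branch taken⟩
[5] slti  r6, r3, 4  →  {r0:0, r1:3, r2:13, r3:0, r4:1, r5:9, r6:1}
[7] xor  r5, r0, r1  →  {r0:0, r1:3, r2:13, r3:0, r4:1, r5:3, r6:1}

1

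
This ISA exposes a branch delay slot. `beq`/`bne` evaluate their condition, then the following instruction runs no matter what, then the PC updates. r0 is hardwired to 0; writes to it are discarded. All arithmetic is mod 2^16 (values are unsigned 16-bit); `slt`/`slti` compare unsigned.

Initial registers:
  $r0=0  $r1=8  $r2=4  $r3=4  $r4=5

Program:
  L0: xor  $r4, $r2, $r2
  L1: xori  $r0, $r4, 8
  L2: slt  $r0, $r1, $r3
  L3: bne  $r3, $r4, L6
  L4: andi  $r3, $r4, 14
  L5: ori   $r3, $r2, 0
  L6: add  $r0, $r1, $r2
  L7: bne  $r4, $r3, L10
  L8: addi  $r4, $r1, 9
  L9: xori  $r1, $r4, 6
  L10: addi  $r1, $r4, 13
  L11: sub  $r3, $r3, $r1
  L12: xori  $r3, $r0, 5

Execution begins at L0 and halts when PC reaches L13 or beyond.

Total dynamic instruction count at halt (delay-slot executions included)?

PC=0  xor  $r4, $r2, $r2     | $r0=0 $r1=8 $r2=4 $r3=4 $r4=0
PC=1  xori  $r0, $r4, 8      | $r0=0 $r1=8 $r2=4 $r3=4 $r4=0
PC=2  slt  $r0, $r1, $r3     | $r0=0 $r1=8 $r2=4 $r3=4 $r4=0
PC=3  bne  $r3, $r4, L6      | $r0=0 $r1=8 $r2=4 $r3=4 $r4=0  [TAKEN]
PC=4  andi  $r3, $r4, 14     | $r0=0 $r1=8 $r2=4 $r3=0 $r4=0
PC=6  add  $r0, $r1, $r2     | $r0=0 $r1=8 $r2=4 $r3=0 $r4=0
PC=7  bne  $r4, $r3, L10     | $r0=0 $r1=8 $r2=4 $r3=0 $r4=0  [not taken]
PC=8  addi  $r4, $r1, 9      | $r0=0 $r1=8 $r2=4 $r3=0 $r4=17
PC=9  xori  $r1, $r4, 6      | $r0=0 $r1=23 $r2=4 $r3=0 $r4=17
PC=10 addi  $r1, $r4, 13     | $r0=0 $r1=30 $r2=4 $r3=0 $r4=17
PC=11 sub  $r3, $r3, $r1     | $r0=0 $r1=30 $r2=4 $r3=65506 $r4=17
PC=12 xori  $r3, $r0, 5      | $r0=0 $r1=30 $r2=4 $r3=5 $r4=17

12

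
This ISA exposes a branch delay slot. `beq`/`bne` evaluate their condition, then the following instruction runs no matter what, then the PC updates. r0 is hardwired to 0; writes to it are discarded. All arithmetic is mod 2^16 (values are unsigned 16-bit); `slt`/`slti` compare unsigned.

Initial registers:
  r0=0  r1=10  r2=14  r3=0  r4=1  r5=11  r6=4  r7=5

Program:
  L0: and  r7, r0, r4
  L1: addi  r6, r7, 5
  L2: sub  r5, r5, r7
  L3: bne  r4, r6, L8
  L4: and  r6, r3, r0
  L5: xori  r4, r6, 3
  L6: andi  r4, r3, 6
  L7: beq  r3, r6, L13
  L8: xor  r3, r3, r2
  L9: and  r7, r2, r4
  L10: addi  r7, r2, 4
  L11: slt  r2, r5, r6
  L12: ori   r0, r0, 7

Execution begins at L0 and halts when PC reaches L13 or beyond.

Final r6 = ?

0

PC=0  and  r7, r0, r4        | r0=0 r1=10 r2=14 r3=0 r4=1 r5=11 r6=4 r7=0
PC=1  addi  r6, r7, 5        | r0=0 r1=10 r2=14 r3=0 r4=1 r5=11 r6=5 r7=0
PC=2  sub  r5, r5, r7        | r0=0 r1=10 r2=14 r3=0 r4=1 r5=11 r6=5 r7=0
PC=3  bne  r4, r6, L8        | r0=0 r1=10 r2=14 r3=0 r4=1 r5=11 r6=5 r7=0  [TAKEN]
PC=4  and  r6, r3, r0        | r0=0 r1=10 r2=14 r3=0 r4=1 r5=11 r6=0 r7=0
PC=8  xor  r3, r3, r2        | r0=0 r1=10 r2=14 r3=14 r4=1 r5=11 r6=0 r7=0
PC=9  and  r7, r2, r4        | r0=0 r1=10 r2=14 r3=14 r4=1 r5=11 r6=0 r7=0
PC=10 addi  r7, r2, 4        | r0=0 r1=10 r2=14 r3=14 r4=1 r5=11 r6=0 r7=18
PC=11 slt  r2, r5, r6        | r0=0 r1=10 r2=0 r3=14 r4=1 r5=11 r6=0 r7=18
PC=12 ori   r0, r0, 7        | r0=0 r1=10 r2=0 r3=14 r4=1 r5=11 r6=0 r7=18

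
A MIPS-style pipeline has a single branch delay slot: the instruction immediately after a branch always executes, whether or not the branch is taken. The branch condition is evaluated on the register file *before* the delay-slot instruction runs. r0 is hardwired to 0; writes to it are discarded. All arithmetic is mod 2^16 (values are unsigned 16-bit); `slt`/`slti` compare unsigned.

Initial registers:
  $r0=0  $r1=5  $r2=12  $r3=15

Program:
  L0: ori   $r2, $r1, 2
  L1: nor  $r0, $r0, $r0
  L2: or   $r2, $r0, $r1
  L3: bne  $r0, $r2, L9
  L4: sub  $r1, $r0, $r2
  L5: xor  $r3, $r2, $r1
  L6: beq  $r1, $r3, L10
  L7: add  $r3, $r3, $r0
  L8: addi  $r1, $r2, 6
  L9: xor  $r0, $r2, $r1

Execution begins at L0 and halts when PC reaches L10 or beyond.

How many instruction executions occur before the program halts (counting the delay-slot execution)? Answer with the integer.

[0] ori   $r2, $r1, 2  →  {$r0:0, $r1:5, $r2:7, $r3:15}
[1] nor  $r0, $r0, $r0  →  {$r0:0, $r1:5, $r2:7, $r3:15}
[2] or   $r2, $r0, $r1  →  {$r0:0, $r1:5, $r2:5, $r3:15}
[3] bne  $r0, $r2, L9  →  {$r0:0, $r1:5, $r2:5, $r3:15}  ⟨branch taken⟩
[4] sub  $r1, $r0, $r2  →  {$r0:0, $r1:65531, $r2:5, $r3:15}
[9] xor  $r0, $r2, $r1  →  {$r0:0, $r1:65531, $r2:5, $r3:15}

6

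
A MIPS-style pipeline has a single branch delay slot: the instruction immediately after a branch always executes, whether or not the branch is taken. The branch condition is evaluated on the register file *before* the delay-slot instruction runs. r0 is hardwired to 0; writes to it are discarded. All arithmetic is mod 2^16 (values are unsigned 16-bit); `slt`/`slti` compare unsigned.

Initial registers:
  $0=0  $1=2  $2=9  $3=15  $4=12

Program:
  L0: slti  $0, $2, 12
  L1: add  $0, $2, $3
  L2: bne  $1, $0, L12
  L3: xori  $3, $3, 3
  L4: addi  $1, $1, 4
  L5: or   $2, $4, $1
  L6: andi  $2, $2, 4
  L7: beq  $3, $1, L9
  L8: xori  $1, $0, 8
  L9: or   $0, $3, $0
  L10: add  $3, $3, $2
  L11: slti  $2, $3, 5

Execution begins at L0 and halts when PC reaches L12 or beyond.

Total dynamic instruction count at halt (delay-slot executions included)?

  step pc=0: slti  $0, $2, 12  regs=(0,2,9,15,12)
  step pc=1: add  $0, $2, $3  regs=(0,2,9,15,12)
  step pc=2: bne  $1, $0, L12  cond=T  regs=(0,2,9,15,12)
  step pc=3: xori  $3, $3, 3  regs=(0,2,9,12,12)

4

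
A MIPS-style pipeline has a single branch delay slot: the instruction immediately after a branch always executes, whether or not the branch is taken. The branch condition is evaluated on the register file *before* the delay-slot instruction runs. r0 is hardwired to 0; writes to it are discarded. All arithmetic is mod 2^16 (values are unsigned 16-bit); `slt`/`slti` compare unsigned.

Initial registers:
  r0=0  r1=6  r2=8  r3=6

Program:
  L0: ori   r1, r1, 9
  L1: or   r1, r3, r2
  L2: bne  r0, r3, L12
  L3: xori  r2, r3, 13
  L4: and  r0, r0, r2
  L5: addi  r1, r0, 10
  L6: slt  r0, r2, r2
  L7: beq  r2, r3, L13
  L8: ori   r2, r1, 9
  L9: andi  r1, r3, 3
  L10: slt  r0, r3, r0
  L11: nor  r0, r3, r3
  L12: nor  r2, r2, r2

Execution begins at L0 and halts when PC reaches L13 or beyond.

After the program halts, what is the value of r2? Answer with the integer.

[0] ori   r1, r1, 9  →  {r0:0, r1:15, r2:8, r3:6}
[1] or   r1, r3, r2  →  {r0:0, r1:14, r2:8, r3:6}
[2] bne  r0, r3, L12  →  {r0:0, r1:14, r2:8, r3:6}  ⟨branch taken⟩
[3] xori  r2, r3, 13  →  {r0:0, r1:14, r2:11, r3:6}
[12] nor  r2, r2, r2  →  {r0:0, r1:14, r2:65524, r3:6}

65524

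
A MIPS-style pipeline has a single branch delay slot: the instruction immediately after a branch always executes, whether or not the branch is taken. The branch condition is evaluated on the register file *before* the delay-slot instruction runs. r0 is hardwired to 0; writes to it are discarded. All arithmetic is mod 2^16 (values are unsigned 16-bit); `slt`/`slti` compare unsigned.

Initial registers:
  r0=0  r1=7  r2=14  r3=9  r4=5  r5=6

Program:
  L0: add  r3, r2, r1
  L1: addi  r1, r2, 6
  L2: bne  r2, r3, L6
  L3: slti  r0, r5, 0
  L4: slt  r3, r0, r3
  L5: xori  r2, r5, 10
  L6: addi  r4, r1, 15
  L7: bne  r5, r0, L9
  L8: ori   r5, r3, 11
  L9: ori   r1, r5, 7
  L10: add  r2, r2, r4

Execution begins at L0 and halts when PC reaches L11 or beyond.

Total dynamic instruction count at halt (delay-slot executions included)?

PC=0  add  r3, r2, r1        | r0=0 r1=7 r2=14 r3=21 r4=5 r5=6
PC=1  addi  r1, r2, 6        | r0=0 r1=20 r2=14 r3=21 r4=5 r5=6
PC=2  bne  r2, r3, L6        | r0=0 r1=20 r2=14 r3=21 r4=5 r5=6  [TAKEN]
PC=3  slti  r0, r5, 0        | r0=0 r1=20 r2=14 r3=21 r4=5 r5=6
PC=6  addi  r4, r1, 15       | r0=0 r1=20 r2=14 r3=21 r4=35 r5=6
PC=7  bne  r5, r0, L9        | r0=0 r1=20 r2=14 r3=21 r4=35 r5=6  [TAKEN]
PC=8  ori   r5, r3, 11       | r0=0 r1=20 r2=14 r3=21 r4=35 r5=31
PC=9  ori   r1, r5, 7        | r0=0 r1=31 r2=14 r3=21 r4=35 r5=31
PC=10 add  r2, r2, r4        | r0=0 r1=31 r2=49 r3=21 r4=35 r5=31

9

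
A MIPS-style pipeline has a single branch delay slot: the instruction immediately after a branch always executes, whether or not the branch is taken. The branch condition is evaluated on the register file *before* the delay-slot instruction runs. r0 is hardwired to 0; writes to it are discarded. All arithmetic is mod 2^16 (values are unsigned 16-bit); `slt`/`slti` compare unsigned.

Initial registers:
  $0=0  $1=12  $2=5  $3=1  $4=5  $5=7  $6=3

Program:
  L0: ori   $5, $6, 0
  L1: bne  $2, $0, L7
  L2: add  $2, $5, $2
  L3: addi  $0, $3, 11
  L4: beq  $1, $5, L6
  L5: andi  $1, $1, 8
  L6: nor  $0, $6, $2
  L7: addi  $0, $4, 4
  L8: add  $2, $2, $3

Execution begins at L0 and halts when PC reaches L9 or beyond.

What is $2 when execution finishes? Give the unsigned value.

9

[0] ori   $5, $6, 0  →  {$0:0, $1:12, $2:5, $3:1, $4:5, $5:3, $6:3}
[1] bne  $2, $0, L7  →  {$0:0, $1:12, $2:5, $3:1, $4:5, $5:3, $6:3}  ⟨branch taken⟩
[2] add  $2, $5, $2  →  {$0:0, $1:12, $2:8, $3:1, $4:5, $5:3, $6:3}
[7] addi  $0, $4, 4  →  {$0:0, $1:12, $2:8, $3:1, $4:5, $5:3, $6:3}
[8] add  $2, $2, $3  →  {$0:0, $1:12, $2:9, $3:1, $4:5, $5:3, $6:3}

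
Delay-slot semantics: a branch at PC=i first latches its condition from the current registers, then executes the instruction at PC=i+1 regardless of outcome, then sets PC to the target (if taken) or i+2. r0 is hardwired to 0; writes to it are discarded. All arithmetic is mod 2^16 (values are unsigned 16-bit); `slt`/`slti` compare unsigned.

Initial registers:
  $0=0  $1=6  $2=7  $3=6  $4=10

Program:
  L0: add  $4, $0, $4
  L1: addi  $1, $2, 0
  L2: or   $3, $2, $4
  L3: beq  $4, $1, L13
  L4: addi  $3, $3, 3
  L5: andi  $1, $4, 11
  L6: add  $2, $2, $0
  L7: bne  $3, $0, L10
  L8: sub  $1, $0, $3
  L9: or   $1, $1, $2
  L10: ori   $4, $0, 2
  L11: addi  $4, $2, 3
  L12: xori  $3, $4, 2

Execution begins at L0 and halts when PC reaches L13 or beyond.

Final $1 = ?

65518

[0] add  $4, $0, $4  →  {$0:0, $1:6, $2:7, $3:6, $4:10}
[1] addi  $1, $2, 0  →  {$0:0, $1:7, $2:7, $3:6, $4:10}
[2] or   $3, $2, $4  →  {$0:0, $1:7, $2:7, $3:15, $4:10}
[3] beq  $4, $1, L13  →  {$0:0, $1:7, $2:7, $3:15, $4:10}  ⟨branch fallthrough⟩
[4] addi  $3, $3, 3  →  {$0:0, $1:7, $2:7, $3:18, $4:10}
[5] andi  $1, $4, 11  →  {$0:0, $1:10, $2:7, $3:18, $4:10}
[6] add  $2, $2, $0  →  {$0:0, $1:10, $2:7, $3:18, $4:10}
[7] bne  $3, $0, L10  →  {$0:0, $1:10, $2:7, $3:18, $4:10}  ⟨branch taken⟩
[8] sub  $1, $0, $3  →  {$0:0, $1:65518, $2:7, $3:18, $4:10}
[10] ori   $4, $0, 2  →  {$0:0, $1:65518, $2:7, $3:18, $4:2}
[11] addi  $4, $2, 3  →  {$0:0, $1:65518, $2:7, $3:18, $4:10}
[12] xori  $3, $4, 2  →  {$0:0, $1:65518, $2:7, $3:8, $4:10}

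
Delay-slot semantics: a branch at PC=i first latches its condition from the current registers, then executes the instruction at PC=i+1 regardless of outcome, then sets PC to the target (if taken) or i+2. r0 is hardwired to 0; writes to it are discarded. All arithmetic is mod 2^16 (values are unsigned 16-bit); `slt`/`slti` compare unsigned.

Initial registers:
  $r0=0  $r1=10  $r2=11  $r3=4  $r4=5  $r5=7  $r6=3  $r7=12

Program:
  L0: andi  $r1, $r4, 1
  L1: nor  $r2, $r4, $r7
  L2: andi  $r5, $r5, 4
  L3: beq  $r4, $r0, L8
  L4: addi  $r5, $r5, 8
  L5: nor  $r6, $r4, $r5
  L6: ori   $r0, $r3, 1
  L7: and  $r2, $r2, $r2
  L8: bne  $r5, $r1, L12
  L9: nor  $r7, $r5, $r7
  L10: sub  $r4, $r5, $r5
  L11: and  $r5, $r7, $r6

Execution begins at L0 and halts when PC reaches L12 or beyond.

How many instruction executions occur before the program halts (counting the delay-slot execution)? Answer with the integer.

10

  step pc=0: andi  $r1, $r4, 1  regs=(0,1,11,4,5,7,3,12)
  step pc=1: nor  $r2, $r4, $r7  regs=(0,1,65522,4,5,7,3,12)
  step pc=2: andi  $r5, $r5, 4  regs=(0,1,65522,4,5,4,3,12)
  step pc=3: beq  $r4, $r0, L8  cond=F  regs=(0,1,65522,4,5,4,3,12)
  step pc=4: addi  $r5, $r5, 8  regs=(0,1,65522,4,5,12,3,12)
  step pc=5: nor  $r6, $r4, $r5  regs=(0,1,65522,4,5,12,65522,12)
  step pc=6: ori   $r0, $r3, 1  regs=(0,1,65522,4,5,12,65522,12)
  step pc=7: and  $r2, $r2, $r2  regs=(0,1,65522,4,5,12,65522,12)
  step pc=8: bne  $r5, $r1, L12  cond=T  regs=(0,1,65522,4,5,12,65522,12)
  step pc=9: nor  $r7, $r5, $r7  regs=(0,1,65522,4,5,12,65522,65523)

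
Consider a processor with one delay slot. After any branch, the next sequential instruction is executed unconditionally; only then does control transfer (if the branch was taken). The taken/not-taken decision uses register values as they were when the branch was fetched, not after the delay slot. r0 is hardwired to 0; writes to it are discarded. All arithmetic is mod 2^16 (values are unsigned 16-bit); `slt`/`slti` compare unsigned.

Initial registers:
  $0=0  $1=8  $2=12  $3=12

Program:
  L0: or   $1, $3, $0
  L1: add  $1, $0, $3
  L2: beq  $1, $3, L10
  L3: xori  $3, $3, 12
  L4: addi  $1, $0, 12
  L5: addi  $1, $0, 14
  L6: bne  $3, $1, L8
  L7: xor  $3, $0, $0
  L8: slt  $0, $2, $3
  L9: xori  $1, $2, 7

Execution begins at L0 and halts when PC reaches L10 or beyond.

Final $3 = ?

  step pc=0: or   $1, $3, $0  regs=(0,12,12,12)
  step pc=1: add  $1, $0, $3  regs=(0,12,12,12)
  step pc=2: beq  $1, $3, L10  cond=T  regs=(0,12,12,12)
  step pc=3: xori  $3, $3, 12  regs=(0,12,12,0)

0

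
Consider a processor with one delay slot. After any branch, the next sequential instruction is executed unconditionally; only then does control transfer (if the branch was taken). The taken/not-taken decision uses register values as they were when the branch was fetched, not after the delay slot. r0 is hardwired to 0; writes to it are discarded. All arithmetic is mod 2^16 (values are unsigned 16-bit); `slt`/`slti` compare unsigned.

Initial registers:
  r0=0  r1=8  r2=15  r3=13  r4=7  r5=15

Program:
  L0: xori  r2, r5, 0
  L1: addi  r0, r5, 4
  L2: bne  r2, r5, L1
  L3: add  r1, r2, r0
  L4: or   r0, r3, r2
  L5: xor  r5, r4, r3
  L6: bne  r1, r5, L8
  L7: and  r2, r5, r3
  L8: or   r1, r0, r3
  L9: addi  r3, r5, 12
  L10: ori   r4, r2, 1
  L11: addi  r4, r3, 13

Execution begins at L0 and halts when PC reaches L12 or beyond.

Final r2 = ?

#0 xori  r2, r5, 0 ; 0/8/15/13/7/15
#1 addi  r0, r5, 4 ; 0/8/15/13/7/15
#2 bne  r2, r5, L1 ; 0/8/15/13/7/15 ; →fallthru
#3 add  r1, r2, r0 ; 0/15/15/13/7/15
#4 or   r0, r3, r2 ; 0/15/15/13/7/15
#5 xor  r5, r4, r3 ; 0/15/15/13/7/10
#6 bne  r1, r5, L8 ; 0/15/15/13/7/10 ; →target
#7 and  r2, r5, r3 ; 0/15/8/13/7/10
#8 or   r1, r0, r3 ; 0/13/8/13/7/10
#9 addi  r3, r5, 12 ; 0/13/8/22/7/10
#10 ori   r4, r2, 1 ; 0/13/8/22/9/10
#11 addi  r4, r3, 13 ; 0/13/8/22/35/10

8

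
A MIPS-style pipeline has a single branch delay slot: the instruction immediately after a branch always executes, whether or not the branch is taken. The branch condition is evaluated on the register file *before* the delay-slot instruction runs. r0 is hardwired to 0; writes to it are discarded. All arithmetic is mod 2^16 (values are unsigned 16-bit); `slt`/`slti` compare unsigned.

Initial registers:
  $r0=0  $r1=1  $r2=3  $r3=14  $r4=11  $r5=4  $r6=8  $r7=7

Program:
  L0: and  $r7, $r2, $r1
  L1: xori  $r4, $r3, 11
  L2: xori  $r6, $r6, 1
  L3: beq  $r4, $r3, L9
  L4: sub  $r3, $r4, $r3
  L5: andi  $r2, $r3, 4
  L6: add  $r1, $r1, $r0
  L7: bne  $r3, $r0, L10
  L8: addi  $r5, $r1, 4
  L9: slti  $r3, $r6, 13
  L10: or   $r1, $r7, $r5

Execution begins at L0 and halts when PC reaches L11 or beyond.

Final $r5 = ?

  step pc=0: and  $r7, $r2, $r1  regs=(0,1,3,14,11,4,8,1)
  step pc=1: xori  $r4, $r3, 11  regs=(0,1,3,14,5,4,8,1)
  step pc=2: xori  $r6, $r6, 1  regs=(0,1,3,14,5,4,9,1)
  step pc=3: beq  $r4, $r3, L9  cond=F  regs=(0,1,3,14,5,4,9,1)
  step pc=4: sub  $r3, $r4, $r3  regs=(0,1,3,65527,5,4,9,1)
  step pc=5: andi  $r2, $r3, 4  regs=(0,1,4,65527,5,4,9,1)
  step pc=6: add  $r1, $r1, $r0  regs=(0,1,4,65527,5,4,9,1)
  step pc=7: bne  $r3, $r0, L10  cond=T  regs=(0,1,4,65527,5,4,9,1)
  step pc=8: addi  $r5, $r1, 4  regs=(0,1,4,65527,5,5,9,1)
  step pc=10: or   $r1, $r7, $r5  regs=(0,5,4,65527,5,5,9,1)

5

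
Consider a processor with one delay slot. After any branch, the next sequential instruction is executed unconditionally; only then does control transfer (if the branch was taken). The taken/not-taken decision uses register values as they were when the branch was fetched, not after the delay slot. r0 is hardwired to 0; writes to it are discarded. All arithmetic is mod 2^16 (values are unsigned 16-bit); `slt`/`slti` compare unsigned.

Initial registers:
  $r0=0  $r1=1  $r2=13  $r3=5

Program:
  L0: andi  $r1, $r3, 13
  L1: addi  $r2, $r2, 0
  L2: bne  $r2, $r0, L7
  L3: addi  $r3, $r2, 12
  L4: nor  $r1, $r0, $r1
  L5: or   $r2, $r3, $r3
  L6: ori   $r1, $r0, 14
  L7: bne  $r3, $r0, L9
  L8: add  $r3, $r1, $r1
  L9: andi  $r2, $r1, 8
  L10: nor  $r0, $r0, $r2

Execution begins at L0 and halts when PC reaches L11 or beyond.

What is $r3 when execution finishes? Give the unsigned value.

10

[0] andi  $r1, $r3, 13  →  {$r0:0, $r1:5, $r2:13, $r3:5}
[1] addi  $r2, $r2, 0  →  {$r0:0, $r1:5, $r2:13, $r3:5}
[2] bne  $r2, $r0, L7  →  {$r0:0, $r1:5, $r2:13, $r3:5}  ⟨branch taken⟩
[3] addi  $r3, $r2, 12  →  {$r0:0, $r1:5, $r2:13, $r3:25}
[7] bne  $r3, $r0, L9  →  {$r0:0, $r1:5, $r2:13, $r3:25}  ⟨branch taken⟩
[8] add  $r3, $r1, $r1  →  {$r0:0, $r1:5, $r2:13, $r3:10}
[9] andi  $r2, $r1, 8  →  {$r0:0, $r1:5, $r2:0, $r3:10}
[10] nor  $r0, $r0, $r2  →  {$r0:0, $r1:5, $r2:0, $r3:10}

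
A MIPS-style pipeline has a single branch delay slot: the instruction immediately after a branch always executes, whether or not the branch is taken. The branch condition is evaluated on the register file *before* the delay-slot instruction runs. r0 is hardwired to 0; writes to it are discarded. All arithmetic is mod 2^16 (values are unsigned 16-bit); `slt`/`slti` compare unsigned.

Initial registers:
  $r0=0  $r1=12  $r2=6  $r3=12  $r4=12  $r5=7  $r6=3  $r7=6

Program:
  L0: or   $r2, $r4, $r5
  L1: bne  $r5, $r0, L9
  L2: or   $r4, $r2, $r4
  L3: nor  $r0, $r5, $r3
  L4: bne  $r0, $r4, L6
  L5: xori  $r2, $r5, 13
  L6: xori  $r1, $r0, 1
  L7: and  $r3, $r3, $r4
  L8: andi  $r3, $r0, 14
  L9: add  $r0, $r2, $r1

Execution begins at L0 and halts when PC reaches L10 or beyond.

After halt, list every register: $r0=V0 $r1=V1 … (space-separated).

$r0=0 $r1=12 $r2=15 $r3=12 $r4=15 $r5=7 $r6=3 $r7=6

[0] or   $r2, $r4, $r5  →  {$r0:0, $r1:12, $r2:15, $r3:12, $r4:12, $r5:7, $r6:3, $r7:6}
[1] bne  $r5, $r0, L9  →  {$r0:0, $r1:12, $r2:15, $r3:12, $r4:12, $r5:7, $r6:3, $r7:6}  ⟨branch taken⟩
[2] or   $r4, $r2, $r4  →  {$r0:0, $r1:12, $r2:15, $r3:12, $r4:15, $r5:7, $r6:3, $r7:6}
[9] add  $r0, $r2, $r1  →  {$r0:0, $r1:12, $r2:15, $r3:12, $r4:15, $r5:7, $r6:3, $r7:6}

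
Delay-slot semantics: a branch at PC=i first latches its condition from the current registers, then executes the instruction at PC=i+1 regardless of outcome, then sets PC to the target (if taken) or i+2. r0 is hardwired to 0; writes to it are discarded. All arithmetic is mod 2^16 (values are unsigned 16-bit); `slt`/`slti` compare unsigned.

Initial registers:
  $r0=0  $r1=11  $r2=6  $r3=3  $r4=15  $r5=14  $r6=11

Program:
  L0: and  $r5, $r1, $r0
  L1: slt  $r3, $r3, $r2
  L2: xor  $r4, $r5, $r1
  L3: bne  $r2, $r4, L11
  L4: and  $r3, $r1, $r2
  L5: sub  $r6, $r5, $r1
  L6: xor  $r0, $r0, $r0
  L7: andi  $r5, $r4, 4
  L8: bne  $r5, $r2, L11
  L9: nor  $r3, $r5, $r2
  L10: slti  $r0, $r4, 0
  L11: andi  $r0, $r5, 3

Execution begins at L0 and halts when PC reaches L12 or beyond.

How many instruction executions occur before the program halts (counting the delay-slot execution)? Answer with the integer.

6

  step pc=0: and  $r5, $r1, $r0  regs=(0,11,6,3,15,0,11)
  step pc=1: slt  $r3, $r3, $r2  regs=(0,11,6,1,15,0,11)
  step pc=2: xor  $r4, $r5, $r1  regs=(0,11,6,1,11,0,11)
  step pc=3: bne  $r2, $r4, L11  cond=T  regs=(0,11,6,1,11,0,11)
  step pc=4: and  $r3, $r1, $r2  regs=(0,11,6,2,11,0,11)
  step pc=11: andi  $r0, $r5, 3  regs=(0,11,6,2,11,0,11)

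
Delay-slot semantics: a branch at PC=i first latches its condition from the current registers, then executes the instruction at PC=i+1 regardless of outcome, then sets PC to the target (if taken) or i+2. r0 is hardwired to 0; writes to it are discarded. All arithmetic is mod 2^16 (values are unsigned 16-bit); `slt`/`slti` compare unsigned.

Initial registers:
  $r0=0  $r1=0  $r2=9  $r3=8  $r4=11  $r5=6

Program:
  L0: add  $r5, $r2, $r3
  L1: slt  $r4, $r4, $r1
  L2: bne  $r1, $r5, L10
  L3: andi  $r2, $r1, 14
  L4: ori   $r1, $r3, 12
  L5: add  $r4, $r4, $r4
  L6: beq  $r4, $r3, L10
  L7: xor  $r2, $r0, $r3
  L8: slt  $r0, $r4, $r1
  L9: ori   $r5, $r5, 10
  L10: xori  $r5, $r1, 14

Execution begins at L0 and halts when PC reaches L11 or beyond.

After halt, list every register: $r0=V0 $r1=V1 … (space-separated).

PC=0  add  $r5, $r2, $r3     | $r0=0 $r1=0 $r2=9 $r3=8 $r4=11 $r5=17
PC=1  slt  $r4, $r4, $r1     | $r0=0 $r1=0 $r2=9 $r3=8 $r4=0 $r5=17
PC=2  bne  $r1, $r5, L10     | $r0=0 $r1=0 $r2=9 $r3=8 $r4=0 $r5=17  [TAKEN]
PC=3  andi  $r2, $r1, 14     | $r0=0 $r1=0 $r2=0 $r3=8 $r4=0 $r5=17
PC=10 xori  $r5, $r1, 14     | $r0=0 $r1=0 $r2=0 $r3=8 $r4=0 $r5=14

$r0=0 $r1=0 $r2=0 $r3=8 $r4=0 $r5=14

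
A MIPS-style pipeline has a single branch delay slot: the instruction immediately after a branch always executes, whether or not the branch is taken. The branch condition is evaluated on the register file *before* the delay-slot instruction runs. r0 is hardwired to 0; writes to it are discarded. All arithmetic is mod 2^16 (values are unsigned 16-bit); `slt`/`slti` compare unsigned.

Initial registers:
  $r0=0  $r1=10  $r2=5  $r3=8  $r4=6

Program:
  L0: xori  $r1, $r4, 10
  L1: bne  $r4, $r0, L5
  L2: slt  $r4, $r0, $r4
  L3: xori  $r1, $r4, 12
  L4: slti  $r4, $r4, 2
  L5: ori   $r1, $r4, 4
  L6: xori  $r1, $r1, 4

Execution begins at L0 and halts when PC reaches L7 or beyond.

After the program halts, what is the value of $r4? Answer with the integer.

1

[0] xori  $r1, $r4, 10  →  {$r0:0, $r1:12, $r2:5, $r3:8, $r4:6}
[1] bne  $r4, $r0, L5  →  {$r0:0, $r1:12, $r2:5, $r3:8, $r4:6}  ⟨branch taken⟩
[2] slt  $r4, $r0, $r4  →  {$r0:0, $r1:12, $r2:5, $r3:8, $r4:1}
[5] ori   $r1, $r4, 4  →  {$r0:0, $r1:5, $r2:5, $r3:8, $r4:1}
[6] xori  $r1, $r1, 4  →  {$r0:0, $r1:1, $r2:5, $r3:8, $r4:1}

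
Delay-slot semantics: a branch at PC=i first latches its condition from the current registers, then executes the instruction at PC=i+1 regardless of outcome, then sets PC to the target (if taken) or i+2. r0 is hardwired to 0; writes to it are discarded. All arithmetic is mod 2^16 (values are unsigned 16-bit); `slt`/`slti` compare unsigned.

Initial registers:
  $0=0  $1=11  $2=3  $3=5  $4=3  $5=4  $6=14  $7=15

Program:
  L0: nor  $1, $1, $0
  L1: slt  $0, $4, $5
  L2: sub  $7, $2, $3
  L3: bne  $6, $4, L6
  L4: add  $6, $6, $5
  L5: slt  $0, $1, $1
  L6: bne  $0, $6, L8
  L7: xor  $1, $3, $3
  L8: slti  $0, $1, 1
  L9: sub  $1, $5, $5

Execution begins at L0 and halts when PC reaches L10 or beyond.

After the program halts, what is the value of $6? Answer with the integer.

18

  step pc=0: nor  $1, $1, $0  regs=(0,65524,3,5,3,4,14,15)
  step pc=1: slt  $0, $4, $5  regs=(0,65524,3,5,3,4,14,15)
  step pc=2: sub  $7, $2, $3  regs=(0,65524,3,5,3,4,14,65534)
  step pc=3: bne  $6, $4, L6  cond=T  regs=(0,65524,3,5,3,4,14,65534)
  step pc=4: add  $6, $6, $5  regs=(0,65524,3,5,3,4,18,65534)
  step pc=6: bne  $0, $6, L8  cond=T  regs=(0,65524,3,5,3,4,18,65534)
  step pc=7: xor  $1, $3, $3  regs=(0,0,3,5,3,4,18,65534)
  step pc=8: slti  $0, $1, 1  regs=(0,0,3,5,3,4,18,65534)
  step pc=9: sub  $1, $5, $5  regs=(0,0,3,5,3,4,18,65534)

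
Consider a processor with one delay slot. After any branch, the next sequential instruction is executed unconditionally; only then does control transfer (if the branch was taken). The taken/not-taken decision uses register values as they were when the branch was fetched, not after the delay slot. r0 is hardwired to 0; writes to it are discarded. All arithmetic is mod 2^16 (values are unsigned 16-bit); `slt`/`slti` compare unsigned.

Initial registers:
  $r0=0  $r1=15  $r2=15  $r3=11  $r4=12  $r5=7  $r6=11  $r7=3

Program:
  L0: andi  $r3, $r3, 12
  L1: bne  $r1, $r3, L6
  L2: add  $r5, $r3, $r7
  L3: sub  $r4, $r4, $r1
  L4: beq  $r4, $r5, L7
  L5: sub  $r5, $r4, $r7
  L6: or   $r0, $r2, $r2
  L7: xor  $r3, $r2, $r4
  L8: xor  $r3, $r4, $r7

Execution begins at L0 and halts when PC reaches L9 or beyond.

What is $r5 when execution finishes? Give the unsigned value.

11

#0 andi  $r3, $r3, 12 ; 0/15/15/8/12/7/11/3
#1 bne  $r1, $r3, L6 ; 0/15/15/8/12/7/11/3 ; →target
#2 add  $r5, $r3, $r7 ; 0/15/15/8/12/11/11/3
#6 or   $r0, $r2, $r2 ; 0/15/15/8/12/11/11/3
#7 xor  $r3, $r2, $r4 ; 0/15/15/3/12/11/11/3
#8 xor  $r3, $r4, $r7 ; 0/15/15/15/12/11/11/3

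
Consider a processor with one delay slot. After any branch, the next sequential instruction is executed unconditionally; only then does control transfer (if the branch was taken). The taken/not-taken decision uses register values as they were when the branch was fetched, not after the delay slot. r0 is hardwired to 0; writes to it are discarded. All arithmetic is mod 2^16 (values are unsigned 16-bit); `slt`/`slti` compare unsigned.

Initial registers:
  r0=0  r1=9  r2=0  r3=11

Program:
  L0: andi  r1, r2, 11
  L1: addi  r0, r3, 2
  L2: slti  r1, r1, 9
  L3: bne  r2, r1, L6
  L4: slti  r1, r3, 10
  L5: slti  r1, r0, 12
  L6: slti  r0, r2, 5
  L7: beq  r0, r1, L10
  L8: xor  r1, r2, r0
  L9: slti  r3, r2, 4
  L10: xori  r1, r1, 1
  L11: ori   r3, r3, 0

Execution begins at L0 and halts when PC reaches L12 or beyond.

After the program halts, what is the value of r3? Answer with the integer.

11

[0] andi  r1, r2, 11  →  {r0:0, r1:0, r2:0, r3:11}
[1] addi  r0, r3, 2  →  {r0:0, r1:0, r2:0, r3:11}
[2] slti  r1, r1, 9  →  {r0:0, r1:1, r2:0, r3:11}
[3] bne  r2, r1, L6  →  {r0:0, r1:1, r2:0, r3:11}  ⟨branch taken⟩
[4] slti  r1, r3, 10  →  {r0:0, r1:0, r2:0, r3:11}
[6] slti  r0, r2, 5  →  {r0:0, r1:0, r2:0, r3:11}
[7] beq  r0, r1, L10  →  {r0:0, r1:0, r2:0, r3:11}  ⟨branch taken⟩
[8] xor  r1, r2, r0  →  {r0:0, r1:0, r2:0, r3:11}
[10] xori  r1, r1, 1  →  {r0:0, r1:1, r2:0, r3:11}
[11] ori   r3, r3, 0  →  {r0:0, r1:1, r2:0, r3:11}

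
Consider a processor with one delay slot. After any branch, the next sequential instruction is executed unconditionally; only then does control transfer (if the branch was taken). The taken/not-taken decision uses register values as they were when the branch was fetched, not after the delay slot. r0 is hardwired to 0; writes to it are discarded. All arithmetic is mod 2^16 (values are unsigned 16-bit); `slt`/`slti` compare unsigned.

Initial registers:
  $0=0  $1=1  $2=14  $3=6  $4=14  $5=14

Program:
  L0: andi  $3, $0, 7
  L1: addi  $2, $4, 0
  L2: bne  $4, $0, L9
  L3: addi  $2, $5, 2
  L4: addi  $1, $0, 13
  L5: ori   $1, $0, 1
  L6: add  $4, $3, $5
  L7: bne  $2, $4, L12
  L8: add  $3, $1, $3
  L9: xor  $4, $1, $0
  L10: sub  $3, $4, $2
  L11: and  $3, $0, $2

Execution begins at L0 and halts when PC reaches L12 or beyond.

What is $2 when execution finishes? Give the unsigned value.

16

PC=0  andi  $3, $0, 7        | $0=0 $1=1 $2=14 $3=0 $4=14 $5=14
PC=1  addi  $2, $4, 0        | $0=0 $1=1 $2=14 $3=0 $4=14 $5=14
PC=2  bne  $4, $0, L9        | $0=0 $1=1 $2=14 $3=0 $4=14 $5=14  [TAKEN]
PC=3  addi  $2, $5, 2        | $0=0 $1=1 $2=16 $3=0 $4=14 $5=14
PC=9  xor  $4, $1, $0        | $0=0 $1=1 $2=16 $3=0 $4=1 $5=14
PC=10 sub  $3, $4, $2        | $0=0 $1=1 $2=16 $3=65521 $4=1 $5=14
PC=11 and  $3, $0, $2        | $0=0 $1=1 $2=16 $3=0 $4=1 $5=14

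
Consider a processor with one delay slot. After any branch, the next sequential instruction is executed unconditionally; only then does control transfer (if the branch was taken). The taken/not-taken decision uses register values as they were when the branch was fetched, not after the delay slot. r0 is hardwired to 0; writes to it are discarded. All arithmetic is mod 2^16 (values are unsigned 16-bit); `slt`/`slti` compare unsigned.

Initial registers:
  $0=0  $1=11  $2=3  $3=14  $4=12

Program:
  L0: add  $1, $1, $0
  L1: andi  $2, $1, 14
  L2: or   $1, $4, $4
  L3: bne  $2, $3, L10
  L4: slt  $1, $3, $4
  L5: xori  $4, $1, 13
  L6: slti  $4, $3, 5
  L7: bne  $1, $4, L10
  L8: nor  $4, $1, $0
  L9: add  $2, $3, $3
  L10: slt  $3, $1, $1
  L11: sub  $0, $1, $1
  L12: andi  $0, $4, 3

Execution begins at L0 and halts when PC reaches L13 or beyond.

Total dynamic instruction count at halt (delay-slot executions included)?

  step pc=0: add  $1, $1, $0  regs=(0,11,3,14,12)
  step pc=1: andi  $2, $1, 14  regs=(0,11,10,14,12)
  step pc=2: or   $1, $4, $4  regs=(0,12,10,14,12)
  step pc=3: bne  $2, $3, L10  cond=T  regs=(0,12,10,14,12)
  step pc=4: slt  $1, $3, $4  regs=(0,0,10,14,12)
  step pc=10: slt  $3, $1, $1  regs=(0,0,10,0,12)
  step pc=11: sub  $0, $1, $1  regs=(0,0,10,0,12)
  step pc=12: andi  $0, $4, 3  regs=(0,0,10,0,12)

8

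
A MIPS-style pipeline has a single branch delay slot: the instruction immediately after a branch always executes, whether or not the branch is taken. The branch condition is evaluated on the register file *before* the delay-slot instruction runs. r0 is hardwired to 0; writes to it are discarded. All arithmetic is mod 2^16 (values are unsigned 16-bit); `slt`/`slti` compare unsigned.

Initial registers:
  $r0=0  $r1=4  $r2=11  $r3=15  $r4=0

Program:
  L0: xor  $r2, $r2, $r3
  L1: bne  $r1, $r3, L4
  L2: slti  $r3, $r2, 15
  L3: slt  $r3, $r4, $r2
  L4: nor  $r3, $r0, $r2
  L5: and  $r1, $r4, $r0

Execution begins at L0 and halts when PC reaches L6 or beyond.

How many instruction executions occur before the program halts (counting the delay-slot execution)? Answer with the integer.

5

#0 xor  $r2, $r2, $r3 ; 0/4/4/15/0
#1 bne  $r1, $r3, L4 ; 0/4/4/15/0 ; →target
#2 slti  $r3, $r2, 15 ; 0/4/4/1/0
#4 nor  $r3, $r0, $r2 ; 0/4/4/65531/0
#5 and  $r1, $r4, $r0 ; 0/0/4/65531/0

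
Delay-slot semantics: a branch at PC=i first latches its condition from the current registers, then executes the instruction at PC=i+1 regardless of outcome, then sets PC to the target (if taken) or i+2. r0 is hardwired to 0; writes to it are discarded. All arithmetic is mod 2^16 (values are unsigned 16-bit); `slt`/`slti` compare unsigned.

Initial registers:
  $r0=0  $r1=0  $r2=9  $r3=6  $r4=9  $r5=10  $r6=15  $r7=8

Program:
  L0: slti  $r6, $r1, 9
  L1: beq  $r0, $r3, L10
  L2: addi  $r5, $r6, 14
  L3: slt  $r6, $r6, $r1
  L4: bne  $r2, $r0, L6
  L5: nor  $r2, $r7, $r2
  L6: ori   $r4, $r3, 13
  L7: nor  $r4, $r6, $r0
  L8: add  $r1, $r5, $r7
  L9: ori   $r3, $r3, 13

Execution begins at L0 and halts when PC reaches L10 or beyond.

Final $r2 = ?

65526

PC=0  slti  $r6, $r1, 9      | $r0=0 $r1=0 $r2=9 $r3=6 $r4=9 $r5=10 $r6=1 $r7=8
PC=1  beq  $r0, $r3, L10     | $r0=0 $r1=0 $r2=9 $r3=6 $r4=9 $r5=10 $r6=1 $r7=8  [not taken]
PC=2  addi  $r5, $r6, 14     | $r0=0 $r1=0 $r2=9 $r3=6 $r4=9 $r5=15 $r6=1 $r7=8
PC=3  slt  $r6, $r6, $r1     | $r0=0 $r1=0 $r2=9 $r3=6 $r4=9 $r5=15 $r6=0 $r7=8
PC=4  bne  $r2, $r0, L6      | $r0=0 $r1=0 $r2=9 $r3=6 $r4=9 $r5=15 $r6=0 $r7=8  [TAKEN]
PC=5  nor  $r2, $r7, $r2     | $r0=0 $r1=0 $r2=65526 $r3=6 $r4=9 $r5=15 $r6=0 $r7=8
PC=6  ori   $r4, $r3, 13     | $r0=0 $r1=0 $r2=65526 $r3=6 $r4=15 $r5=15 $r6=0 $r7=8
PC=7  nor  $r4, $r6, $r0     | $r0=0 $r1=0 $r2=65526 $r3=6 $r4=65535 $r5=15 $r6=0 $r7=8
PC=8  add  $r1, $r5, $r7     | $r0=0 $r1=23 $r2=65526 $r3=6 $r4=65535 $r5=15 $r6=0 $r7=8
PC=9  ori   $r3, $r3, 13     | $r0=0 $r1=23 $r2=65526 $r3=15 $r4=65535 $r5=15 $r6=0 $r7=8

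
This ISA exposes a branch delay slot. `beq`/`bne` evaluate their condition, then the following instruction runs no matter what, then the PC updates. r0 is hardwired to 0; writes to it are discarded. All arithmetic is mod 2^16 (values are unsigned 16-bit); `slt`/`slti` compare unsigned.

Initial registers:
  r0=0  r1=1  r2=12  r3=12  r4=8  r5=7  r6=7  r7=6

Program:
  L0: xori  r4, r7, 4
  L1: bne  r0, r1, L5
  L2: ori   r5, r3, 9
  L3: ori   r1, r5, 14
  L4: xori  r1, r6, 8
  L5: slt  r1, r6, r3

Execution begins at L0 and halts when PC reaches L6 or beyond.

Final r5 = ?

13

  step pc=0: xori  r4, r7, 4  regs=(0,1,12,12,2,7,7,6)
  step pc=1: bne  r0, r1, L5  cond=T  regs=(0,1,12,12,2,7,7,6)
  step pc=2: ori   r5, r3, 9  regs=(0,1,12,12,2,13,7,6)
  step pc=5: slt  r1, r6, r3  regs=(0,1,12,12,2,13,7,6)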